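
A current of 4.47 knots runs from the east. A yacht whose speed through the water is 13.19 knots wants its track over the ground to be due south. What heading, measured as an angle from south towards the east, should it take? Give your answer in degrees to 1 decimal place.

19.8°

The current pushes perpendicular to the desired track; the heading must have a component into the current equal to 4.47 knots: 13.19 sin θ = 4.47.
sin θ = 0.3389, so θ = 19.809°.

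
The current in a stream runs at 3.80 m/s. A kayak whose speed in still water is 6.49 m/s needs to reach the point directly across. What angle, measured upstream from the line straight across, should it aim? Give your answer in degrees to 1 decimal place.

35.8°

To cancel the current, the upstream component of the kayak's velocity must equal the flow: 6.49 sin θ = 3.80.
sin θ = 3.80 / 6.49 = 0.5855.
θ = arcsin(0.5855) = 35.839°.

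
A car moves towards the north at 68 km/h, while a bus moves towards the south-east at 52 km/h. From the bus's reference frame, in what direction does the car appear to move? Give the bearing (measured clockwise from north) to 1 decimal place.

340.7°

Taking east as x and north as y: car velocity = (0.000, 68.000) km/h; bus velocity = (36.770, -36.770) km/h.
Velocity of car relative to bus = (0.000, 68.000) − (36.770, -36.770) = (-36.770, 104.770) km/h.
Bearing = atan2(-36.77, 104.77) = 340.66° clockwise from north.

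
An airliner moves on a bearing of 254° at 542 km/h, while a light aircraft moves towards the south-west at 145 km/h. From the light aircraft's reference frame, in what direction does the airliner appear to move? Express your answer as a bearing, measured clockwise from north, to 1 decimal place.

Taking east as x and north as y: airliner velocity = (-521.004, -149.395) km/h; light aircraft velocity = (-102.530, -102.530) km/h.
Velocity of airliner relative to light aircraft = (-521.004, -149.395) − (-102.530, -102.530) = (-418.473, -46.865) km/h.
Bearing = atan2(-418.47, -46.86) = 263.61° clockwise from north.

263.6°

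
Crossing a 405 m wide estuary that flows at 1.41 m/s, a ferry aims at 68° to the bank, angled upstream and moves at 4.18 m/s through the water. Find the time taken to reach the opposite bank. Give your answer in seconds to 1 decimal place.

The component of the ferry's velocity perpendicular to the bank is 4.18 × sin 68° = 3.876 m/s.
Only the cross-stream component determines the crossing time; the current contributes nothing perpendicular to the bank.
Time = 405 / 3.876 = 104.499 s.

104.5 s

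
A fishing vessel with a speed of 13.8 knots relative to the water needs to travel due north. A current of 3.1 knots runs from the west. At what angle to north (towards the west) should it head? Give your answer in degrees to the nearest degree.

13°

The current pushes perpendicular to the desired track; the heading must have a component into the current equal to 3.1 knots: 13.8 sin θ = 3.1.
sin θ = 0.2246, so θ = 12.982°.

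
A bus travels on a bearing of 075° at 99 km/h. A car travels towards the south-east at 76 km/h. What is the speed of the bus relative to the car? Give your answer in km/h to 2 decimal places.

Taking east as x and north as y: bus velocity = (95.627, 25.623) km/h; car velocity = (53.740, -53.740) km/h.
Velocity of bus relative to car = (95.627, 25.623) − (53.740, -53.740) = (41.887, 79.363) km/h.
Magnitude = |(41.887, 79.363)| = 89.739 km/h.

89.74 km/h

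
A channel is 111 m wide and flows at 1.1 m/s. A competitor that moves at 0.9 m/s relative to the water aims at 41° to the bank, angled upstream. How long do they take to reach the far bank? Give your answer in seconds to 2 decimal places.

187.99 s

The component of the competitor's velocity perpendicular to the bank is 0.9 × sin 41° = 0.590 m/s.
The flow acts along the bank and has no component across it.
Time = 111 / 0.590 = 187.991 s.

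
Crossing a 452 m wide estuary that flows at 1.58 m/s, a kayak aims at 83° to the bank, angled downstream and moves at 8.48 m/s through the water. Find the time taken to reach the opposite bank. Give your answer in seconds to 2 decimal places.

53.70 s

The component of the kayak's velocity perpendicular to the bank is 8.48 × sin 83° = 8.417 m/s.
Only the cross-stream component determines the crossing time; the current contributes nothing perpendicular to the bank.
Time = 452 / 8.417 = 53.702 s.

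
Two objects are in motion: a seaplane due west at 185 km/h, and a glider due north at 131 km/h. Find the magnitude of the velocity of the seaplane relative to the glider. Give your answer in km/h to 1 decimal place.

226.7 km/h

Taking east as x and north as y: seaplane velocity = (-185.000, 0.000) km/h; glider velocity = (0.000, 131.000) km/h.
Velocity of seaplane relative to glider = (-185.000, 0.000) − (0.000, 131.000) = (-185.000, -131.000) km/h.
Magnitude = |(-185.000, -131.000)| = 226.685 km/h.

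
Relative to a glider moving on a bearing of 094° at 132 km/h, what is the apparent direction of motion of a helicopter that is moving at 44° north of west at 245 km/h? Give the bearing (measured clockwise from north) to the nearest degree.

Taking east as x and north as y: helicopter velocity = (-176.238, 170.191) km/h; glider velocity = (131.678, -9.208) km/h.
Velocity of helicopter relative to glider = (-176.238, 170.191) − (131.678, -9.208) = (-307.917, 179.399) km/h.
Bearing = atan2(-307.92, 179.40) = 300.23° clockwise from north.

300°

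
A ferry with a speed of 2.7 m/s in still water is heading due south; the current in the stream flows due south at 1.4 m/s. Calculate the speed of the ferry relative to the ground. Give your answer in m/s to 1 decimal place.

Taking east as x and north as y: velocity relative to the water = (0.000, -2.700) m/s; the water relative to ground = (0.000, -1.400) m/s.
Velocity relative to ground = (0.000, -2.700) + (0.000, -1.400) = (0.000, -4.100) m/s.
Speed = |(0.000, -4.100)| = 4.100 m/s.

4.1 m/s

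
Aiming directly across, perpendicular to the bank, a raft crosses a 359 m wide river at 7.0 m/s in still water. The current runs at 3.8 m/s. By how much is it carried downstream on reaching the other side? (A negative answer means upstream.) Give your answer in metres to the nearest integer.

Perpendicular speed = 7.000 m/s; crossing time = 359 / 7.000 = 51.286 s.
Net downstream speed = 3.800 m/s.
Drift = 3.800 × 51.286 = 194.886 m (downstream).

195 m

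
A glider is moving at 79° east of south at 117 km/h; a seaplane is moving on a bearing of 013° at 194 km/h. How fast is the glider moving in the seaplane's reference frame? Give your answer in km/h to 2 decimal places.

Taking east as x and north as y: glider velocity = (114.850, -22.325) km/h; seaplane velocity = (43.641, 189.028) km/h.
Velocity of glider relative to seaplane = (114.850, -22.325) − (43.641, 189.028) = (71.210, -211.352) km/h.
Magnitude = |(71.210, -211.352)| = 223.026 km/h.

223.03 km/h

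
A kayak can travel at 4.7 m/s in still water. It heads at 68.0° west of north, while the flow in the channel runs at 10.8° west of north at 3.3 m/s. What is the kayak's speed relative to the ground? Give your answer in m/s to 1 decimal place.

Taking east as x and north as y: velocity relative to the water = (-4.358, 1.761) m/s; the water relative to ground = (-0.618, 3.242) m/s.
Velocity relative to ground = (-4.358, 1.761) + (-0.618, 3.242) = (-4.976, 5.002) m/s.
Speed = |(-4.976, 5.002)| = 7.056 m/s.

7.1 m/s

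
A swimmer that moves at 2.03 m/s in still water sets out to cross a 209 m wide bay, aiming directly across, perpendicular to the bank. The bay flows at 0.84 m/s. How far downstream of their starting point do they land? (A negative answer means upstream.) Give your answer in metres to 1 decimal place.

86.5 m

Perpendicular speed = 2.030 m/s; crossing time = 209 / 2.030 = 102.956 s.
Net downstream speed = 0.840 m/s.
Drift = 0.840 × 102.956 = 86.483 m (downstream).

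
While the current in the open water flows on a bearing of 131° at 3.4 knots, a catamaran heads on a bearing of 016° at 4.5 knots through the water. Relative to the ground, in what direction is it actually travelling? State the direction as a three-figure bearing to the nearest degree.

061°

Taking east as x and north as y: velocity relative to the water = (1.240, 4.326) knots; the water relative to ground = (2.566, -2.231) knots.
Velocity relative to ground = (1.240, 4.326) + (2.566, -2.231) = (3.806, 2.095) knots.
Bearing = atan2(3.81, 2.10) = 61.17° clockwise from north.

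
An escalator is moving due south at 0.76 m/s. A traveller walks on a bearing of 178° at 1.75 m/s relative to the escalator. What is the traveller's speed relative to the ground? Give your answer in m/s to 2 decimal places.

2.51 m/s

Taking east as x and north as y: escalator velocity = (0.000, -0.760) m/s; traveller velocity relative to escalator = (0.061, -1.749) m/s.
Velocity relative to ground = (0.000, -0.760) + (0.061, -1.749) = (0.061, -2.509) m/s.
Speed = |(0.061, -2.509)| = 2.510 m/s.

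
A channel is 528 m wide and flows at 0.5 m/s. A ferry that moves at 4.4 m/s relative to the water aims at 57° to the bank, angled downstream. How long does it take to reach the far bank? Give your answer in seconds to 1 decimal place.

The component of the ferry's velocity perpendicular to the bank is 4.4 × sin 57° = 3.690 m/s.
Only the cross-stream component determines the crossing time; the current contributes nothing perpendicular to the bank.
Time = 528 / 3.690 = 143.084 s.

143.1 s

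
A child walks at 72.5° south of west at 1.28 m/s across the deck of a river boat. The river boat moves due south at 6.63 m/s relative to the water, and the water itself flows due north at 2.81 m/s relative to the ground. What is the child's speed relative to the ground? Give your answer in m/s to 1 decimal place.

5.1 m/s

In east/north components (m/s): child relative to river boat = (-0.385, -1.221); river boat relative to water = (0.000, -6.630); water relative to ground = (0.000, 2.810).
Sum = (-0.385, -5.041) m/s.
Speed = |(-0.385, -5.041)| = 5.055 m/s.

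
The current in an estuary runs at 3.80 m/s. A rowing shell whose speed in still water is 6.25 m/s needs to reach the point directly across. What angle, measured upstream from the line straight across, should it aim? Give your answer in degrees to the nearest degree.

37°

To cancel the current, the upstream component of the rowing shell's velocity must equal the flow: 6.25 sin θ = 3.80.
sin θ = 3.80 / 6.25 = 0.6080.
θ = arcsin(0.6080) = 37.445°.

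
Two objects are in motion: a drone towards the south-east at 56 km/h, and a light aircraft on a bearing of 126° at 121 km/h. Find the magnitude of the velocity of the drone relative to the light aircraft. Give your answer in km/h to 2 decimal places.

66.27 km/h

Taking east as x and north as y: drone velocity = (39.598, -39.598) km/h; light aircraft velocity = (97.891, -71.122) km/h.
Velocity of drone relative to light aircraft = (39.598, -39.598) − (97.891, -71.122) = (-58.293, 31.524) km/h.
Magnitude = |(-58.293, 31.524)| = 66.271 km/h.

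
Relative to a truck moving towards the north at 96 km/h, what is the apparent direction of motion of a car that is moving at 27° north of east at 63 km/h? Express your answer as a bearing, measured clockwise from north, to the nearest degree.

Taking east as x and north as y: car velocity = (56.133, 28.601) km/h; truck velocity = (0.000, 96.000) km/h.
Velocity of car relative to truck = (56.133, 28.601) − (0.000, 96.000) = (56.133, -67.399) km/h.
Bearing = atan2(56.13, -67.40) = 140.21° clockwise from north.

140°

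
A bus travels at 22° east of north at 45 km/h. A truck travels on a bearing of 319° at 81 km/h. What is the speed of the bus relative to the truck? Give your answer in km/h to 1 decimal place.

Taking east as x and north as y: bus velocity = (16.857, 41.723) km/h; truck velocity = (-53.141, 61.131) km/h.
Velocity of bus relative to truck = (16.857, 41.723) − (-53.141, 61.131) = (69.998, -19.408) km/h.
Magnitude = |(69.998, -19.408)| = 72.639 km/h.

72.6 km/h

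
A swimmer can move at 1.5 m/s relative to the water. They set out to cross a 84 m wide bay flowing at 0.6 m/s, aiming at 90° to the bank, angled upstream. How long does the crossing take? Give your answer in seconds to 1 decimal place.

56.0 s

The component of the swimmer's velocity perpendicular to the bank is 1.5 m/s.
The current is parallel to the bank, so it does not affect the crossing time.
Time = 84 / 1.500 = 56.000 s.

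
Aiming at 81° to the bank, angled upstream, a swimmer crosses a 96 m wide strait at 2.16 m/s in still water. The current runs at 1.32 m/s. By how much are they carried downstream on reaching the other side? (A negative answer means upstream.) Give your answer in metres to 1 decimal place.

Perpendicular speed = 2.133 m/s; crossing time = 96 / 2.133 = 44.998 s.
Net downstream speed = 0.982 m/s.
Drift = 0.982 × 44.998 = 44.193 m (downstream).

44.2 m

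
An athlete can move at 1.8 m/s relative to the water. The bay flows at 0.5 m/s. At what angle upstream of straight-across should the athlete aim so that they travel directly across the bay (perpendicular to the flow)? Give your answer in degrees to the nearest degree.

To cancel the current, the upstream component of the athlete's velocity must equal the flow: 1.8 sin θ = 0.5.
sin θ = 0.5 / 1.8 = 0.2778.
θ = arcsin(0.2778) = 16.128°.

16°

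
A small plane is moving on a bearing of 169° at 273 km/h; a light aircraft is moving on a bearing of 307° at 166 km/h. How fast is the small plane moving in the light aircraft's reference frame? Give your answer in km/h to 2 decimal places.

411.63 km/h

Taking east as x and north as y: small plane velocity = (52.091, -267.984) km/h; light aircraft velocity = (-132.573, 99.901) km/h.
Velocity of small plane relative to light aircraft = (52.091, -267.984) − (-132.573, 99.901) = (184.664, -367.886) km/h.
Magnitude = |(184.664, -367.886)| = 411.632 km/h.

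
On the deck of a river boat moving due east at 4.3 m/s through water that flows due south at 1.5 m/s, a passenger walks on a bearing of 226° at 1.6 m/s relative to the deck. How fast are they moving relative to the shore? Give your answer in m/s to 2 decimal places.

4.09 m/s

In east/north components (m/s): passenger relative to river boat = (-1.151, -1.111); river boat relative to water = (4.300, 0.000); water relative to ground = (0.000, -1.500).
Sum = (3.149, -2.611) m/s.
Speed = |(3.149, -2.611)| = 4.091 m/s.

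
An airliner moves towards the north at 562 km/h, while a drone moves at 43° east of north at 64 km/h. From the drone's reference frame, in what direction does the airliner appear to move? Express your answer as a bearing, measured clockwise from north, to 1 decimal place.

355.2°

Taking east as x and north as y: airliner velocity = (0.000, 562.000) km/h; drone velocity = (43.648, 46.807) km/h.
Velocity of airliner relative to drone = (0.000, 562.000) − (43.648, 46.807) = (-43.648, 515.193) km/h.
Bearing = atan2(-43.65, 515.19) = 355.16° clockwise from north.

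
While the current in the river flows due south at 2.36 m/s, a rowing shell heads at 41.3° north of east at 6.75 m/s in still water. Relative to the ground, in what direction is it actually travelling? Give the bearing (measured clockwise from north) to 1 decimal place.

067.6°

Taking east as x and north as y: velocity relative to the water = (5.071, 4.455) m/s; the water relative to ground = (0.000, -2.360) m/s.
Velocity relative to ground = (5.071, 4.455) + (0.000, -2.360) = (5.071, 2.095) m/s.
Bearing = atan2(5.07, 2.10) = 67.55° clockwise from north.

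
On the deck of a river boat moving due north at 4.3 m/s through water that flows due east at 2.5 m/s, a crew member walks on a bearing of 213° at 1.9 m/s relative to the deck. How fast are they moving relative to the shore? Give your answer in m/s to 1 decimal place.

3.1 m/s

In east/north components (m/s): crew member relative to river boat = (-1.035, -1.593); river boat relative to water = (0.000, 4.300); water relative to ground = (2.500, 0.000).
Sum = (1.465, 2.707) m/s.
Speed = |(1.465, 2.707)| = 3.078 m/s.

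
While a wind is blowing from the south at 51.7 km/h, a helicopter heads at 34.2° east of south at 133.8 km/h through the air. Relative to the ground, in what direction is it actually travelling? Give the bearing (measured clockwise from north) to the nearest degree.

Taking east as x and north as y: velocity relative to the air = (75.207, -110.663) km/h; the air relative to ground = (0.000, 51.700) km/h.
Velocity relative to ground = (75.207, -110.663) + (0.000, 51.700) = (75.207, -58.963) km/h.
Bearing = atan2(75.21, -58.96) = 128.10° clockwise from north.

128°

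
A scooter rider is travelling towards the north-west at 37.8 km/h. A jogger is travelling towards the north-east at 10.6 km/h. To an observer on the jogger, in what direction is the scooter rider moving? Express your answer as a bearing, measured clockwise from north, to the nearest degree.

299°

Taking east as x and north as y: scooter rider velocity = (-26.729, 26.729) km/h; jogger velocity = (7.495, 7.495) km/h.
Velocity of scooter rider relative to jogger = (-26.729, 26.729) − (7.495, 7.495) = (-34.224, 19.233) km/h.
Bearing = atan2(-34.22, 19.23) = 299.34° clockwise from north.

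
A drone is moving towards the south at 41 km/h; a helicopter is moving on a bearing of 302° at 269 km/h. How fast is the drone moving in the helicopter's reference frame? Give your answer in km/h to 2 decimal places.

Taking east as x and north as y: drone velocity = (0.000, -41.000) km/h; helicopter velocity = (-228.125, 142.548) km/h.
Velocity of drone relative to helicopter = (0.000, -41.000) − (-228.125, 142.548) = (228.125, -183.548) km/h.
Magnitude = |(228.125, -183.548)| = 292.798 km/h.

292.80 km/h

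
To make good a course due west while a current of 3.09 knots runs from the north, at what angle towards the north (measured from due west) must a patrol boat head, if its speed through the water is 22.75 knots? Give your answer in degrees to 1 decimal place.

7.8°

The current pushes perpendicular to the desired track; the heading must have a component into the current equal to 3.09 knots: 22.75 sin θ = 3.09.
sin θ = 0.1358, so θ = 7.806°.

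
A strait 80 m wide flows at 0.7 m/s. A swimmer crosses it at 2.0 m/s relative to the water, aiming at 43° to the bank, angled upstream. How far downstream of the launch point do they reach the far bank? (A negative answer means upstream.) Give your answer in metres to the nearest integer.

-45 m

Perpendicular speed = 1.364 m/s; crossing time = 80 / 1.364 = 58.651 s.
Net downstream speed = -0.763 m/s.
Drift = -0.763 × 58.651 = -44.734 m (upstream).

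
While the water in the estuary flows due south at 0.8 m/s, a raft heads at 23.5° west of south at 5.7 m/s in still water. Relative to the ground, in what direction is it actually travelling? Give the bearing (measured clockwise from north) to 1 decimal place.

200.7°

Taking east as x and north as y: velocity relative to the water = (-2.273, -5.227) m/s; the water relative to ground = (0.000, -0.800) m/s.
Velocity relative to ground = (-2.273, -5.227) + (0.000, -0.800) = (-2.273, -6.027) m/s.
Bearing = atan2(-2.27, -6.03) = 200.66° clockwise from north.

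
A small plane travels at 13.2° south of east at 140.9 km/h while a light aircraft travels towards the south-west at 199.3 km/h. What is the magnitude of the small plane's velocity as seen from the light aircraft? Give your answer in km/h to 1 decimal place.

298.6 km/h

Taking east as x and north as y: small plane velocity = (137.177, -32.175) km/h; light aircraft velocity = (-140.926, -140.926) km/h.
Velocity of small plane relative to light aircraft = (137.177, -32.175) − (-140.926, -140.926) = (278.104, 108.752) km/h.
Magnitude = |(278.104, 108.752)| = 298.611 km/h.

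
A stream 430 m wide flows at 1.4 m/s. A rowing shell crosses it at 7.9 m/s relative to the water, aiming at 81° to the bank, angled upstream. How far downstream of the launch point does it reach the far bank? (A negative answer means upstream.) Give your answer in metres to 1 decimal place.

9.0 m

Perpendicular speed = 7.803 m/s; crossing time = 430 / 7.803 = 55.109 s.
Net downstream speed = 0.164 m/s.
Drift = 0.164 × 55.109 = 9.047 m (downstream).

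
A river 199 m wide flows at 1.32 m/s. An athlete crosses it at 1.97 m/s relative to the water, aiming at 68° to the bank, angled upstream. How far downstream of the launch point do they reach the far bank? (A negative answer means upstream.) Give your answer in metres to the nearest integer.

Perpendicular speed = 1.827 m/s; crossing time = 199 / 1.827 = 108.948 s.
Net downstream speed = 0.582 m/s.
Drift = 0.582 × 108.948 = 63.411 m (downstream).

63 m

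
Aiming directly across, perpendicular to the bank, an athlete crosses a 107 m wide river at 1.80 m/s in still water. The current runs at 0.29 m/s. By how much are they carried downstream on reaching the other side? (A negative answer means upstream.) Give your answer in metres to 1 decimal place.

Perpendicular speed = 1.800 m/s; crossing time = 107 / 1.800 = 59.444 s.
Net downstream speed = 0.290 m/s.
Drift = 0.290 × 59.444 = 17.239 m (downstream).

17.2 m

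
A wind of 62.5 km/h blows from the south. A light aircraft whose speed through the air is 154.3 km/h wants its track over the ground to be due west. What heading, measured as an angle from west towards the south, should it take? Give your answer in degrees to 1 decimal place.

23.9°

The wind pushes perpendicular to the desired track; the heading must have a component into the wind equal to 62.5 km/h: 154.3 sin θ = 62.5.
sin θ = 0.4051, so θ = 23.895°.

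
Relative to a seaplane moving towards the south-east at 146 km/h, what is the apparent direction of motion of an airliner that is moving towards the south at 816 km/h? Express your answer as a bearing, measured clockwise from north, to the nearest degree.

188°

Taking east as x and north as y: airliner velocity = (0.000, -816.000) km/h; seaplane velocity = (103.238, -103.238) km/h.
Velocity of airliner relative to seaplane = (0.000, -816.000) − (103.238, -103.238) = (-103.238, -712.762) km/h.
Bearing = atan2(-103.24, -712.76) = 188.24° clockwise from north.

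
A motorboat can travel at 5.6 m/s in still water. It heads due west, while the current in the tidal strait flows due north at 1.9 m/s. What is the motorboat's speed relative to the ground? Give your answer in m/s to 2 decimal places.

5.91 m/s

Taking east as x and north as y: velocity relative to the water = (-5.600, 0.000) m/s; the water relative to ground = (0.000, 1.900) m/s.
Velocity relative to ground = (-5.600, 0.000) + (0.000, 1.900) = (-5.600, 1.900) m/s.
Speed = |(-5.600, 1.900)| = 5.914 m/s.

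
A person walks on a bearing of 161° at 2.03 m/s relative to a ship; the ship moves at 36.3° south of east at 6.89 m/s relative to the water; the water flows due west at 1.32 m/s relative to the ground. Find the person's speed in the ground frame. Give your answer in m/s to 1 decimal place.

In east/north components (m/s): person relative to ship = (0.661, -1.919); ship relative to water = (5.553, -4.079); water relative to ground = (-1.320, 0.000).
Sum = (4.894, -5.998) m/s.
Speed = |(4.894, -5.998)| = 7.741 m/s.

7.7 m/s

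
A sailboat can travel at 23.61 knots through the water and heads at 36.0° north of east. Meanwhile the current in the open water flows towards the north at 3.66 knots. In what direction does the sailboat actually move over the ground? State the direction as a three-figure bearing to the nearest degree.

Taking east as x and north as y: velocity relative to the water = (19.101, 13.878) knots; the water relative to ground = (0.000, 3.660) knots.
Velocity relative to ground = (19.101, 13.878) + (0.000, 3.660) = (19.101, 17.538) knots.
Bearing = atan2(19.10, 17.54) = 47.44° clockwise from north.

047°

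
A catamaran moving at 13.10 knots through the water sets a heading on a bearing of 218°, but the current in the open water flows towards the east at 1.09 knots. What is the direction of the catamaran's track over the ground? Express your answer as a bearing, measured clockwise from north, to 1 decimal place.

214.0°

Taking east as x and north as y: velocity relative to the water = (-8.065, -10.323) knots; the water relative to ground = (1.090, 0.000) knots.
Velocity relative to ground = (-8.065, -10.323) + (1.090, 0.000) = (-6.975, -10.323) knots.
Bearing = atan2(-6.98, -10.32) = 214.05° clockwise from north.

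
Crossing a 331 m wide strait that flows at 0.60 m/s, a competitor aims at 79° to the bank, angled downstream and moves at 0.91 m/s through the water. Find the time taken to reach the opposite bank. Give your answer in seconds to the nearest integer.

371 s

The component of the competitor's velocity perpendicular to the bank is 0.91 × sin 79° = 0.893 m/s.
The flow acts along the bank and has no component across it.
Time = 331 / 0.893 = 370.544 s.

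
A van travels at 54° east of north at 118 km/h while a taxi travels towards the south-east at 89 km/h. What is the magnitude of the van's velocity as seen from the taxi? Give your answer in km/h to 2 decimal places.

Taking east as x and north as y: van velocity = (95.464, 69.359) km/h; taxi velocity = (62.933, -62.933) km/h.
Velocity of van relative to taxi = (95.464, 69.359) − (62.933, -62.933) = (32.532, 132.291) km/h.
Magnitude = |(32.532, 132.291)| = 136.232 km/h.

136.23 km/h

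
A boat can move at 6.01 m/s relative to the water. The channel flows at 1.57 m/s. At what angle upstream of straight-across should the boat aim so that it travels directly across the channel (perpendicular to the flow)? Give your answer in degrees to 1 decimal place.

To cancel the current, the upstream component of the boat's velocity must equal the flow: 6.01 sin θ = 1.57.
sin θ = 1.57 / 6.01 = 0.2612.
θ = arcsin(0.2612) = 15.143°.

15.1°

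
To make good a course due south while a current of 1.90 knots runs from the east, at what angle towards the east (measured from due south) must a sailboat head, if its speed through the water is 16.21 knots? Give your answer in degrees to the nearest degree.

7°

The current pushes perpendicular to the desired track; the heading must have a component into the current equal to 1.90 knots: 16.21 sin θ = 1.90.
sin θ = 0.1172, so θ = 6.731°.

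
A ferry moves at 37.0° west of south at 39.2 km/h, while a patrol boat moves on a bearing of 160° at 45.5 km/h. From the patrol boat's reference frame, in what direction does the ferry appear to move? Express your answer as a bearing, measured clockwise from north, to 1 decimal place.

286.3°

Taking east as x and north as y: ferry velocity = (-23.591, -31.307) km/h; patrol boat velocity = (15.562, -42.756) km/h.
Velocity of ferry relative to patrol boat = (-23.591, -31.307) − (15.562, -42.756) = (-39.153, 11.450) km/h.
Bearing = atan2(-39.15, 11.45) = 286.30° clockwise from north.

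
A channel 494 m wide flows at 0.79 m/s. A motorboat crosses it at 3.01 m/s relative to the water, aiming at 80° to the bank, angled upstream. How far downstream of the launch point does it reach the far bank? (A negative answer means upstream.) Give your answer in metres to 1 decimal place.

Perpendicular speed = 2.964 m/s; crossing time = 494 / 2.964 = 166.651 s.
Net downstream speed = 0.267 m/s.
Drift = 0.267 × 166.651 = 44.549 m (downstream).

44.5 m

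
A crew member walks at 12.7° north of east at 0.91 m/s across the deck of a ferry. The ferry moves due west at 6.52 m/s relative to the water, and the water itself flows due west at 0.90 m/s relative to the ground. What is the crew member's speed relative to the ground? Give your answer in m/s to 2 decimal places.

6.54 m/s

In east/north components (m/s): crew member relative to ferry = (0.888, 0.200); ferry relative to water = (-6.520, 0.000); water relative to ground = (-0.900, 0.000).
Sum = (-6.532, 0.200) m/s.
Speed = |(-6.532, 0.200)| = 6.535 m/s.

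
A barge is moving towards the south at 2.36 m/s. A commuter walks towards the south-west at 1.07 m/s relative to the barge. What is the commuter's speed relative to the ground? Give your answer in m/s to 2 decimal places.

Taking east as x and north as y: barge velocity = (0.000, -2.360) m/s; commuter velocity relative to barge = (-0.757, -0.757) m/s.
Velocity relative to ground = (0.000, -2.360) + (-0.757, -0.757) = (-0.757, -3.117) m/s.
Speed = |(-0.757, -3.117)| = 3.207 m/s.

3.21 m/s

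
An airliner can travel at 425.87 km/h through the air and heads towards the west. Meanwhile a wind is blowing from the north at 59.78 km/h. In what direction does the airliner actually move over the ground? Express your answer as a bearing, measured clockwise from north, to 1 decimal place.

Taking east as x and north as y: velocity relative to the air = (-425.870, 0.000) km/h; the air relative to ground = (0.000, -59.780) km/h.
Velocity relative to ground = (-425.870, 0.000) + (0.000, -59.780) = (-425.870, -59.780) km/h.
Bearing = atan2(-425.87, -59.78) = 262.01° clockwise from north.

262.0°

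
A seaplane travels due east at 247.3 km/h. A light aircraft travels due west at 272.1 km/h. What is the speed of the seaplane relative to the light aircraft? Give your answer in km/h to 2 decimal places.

519.40 km/h

Taking east as x and north as y: seaplane velocity = (247.300, 0.000) km/h; light aircraft velocity = (-272.100, 0.000) km/h.
Velocity of seaplane relative to light aircraft = (247.300, 0.000) − (-272.100, 0.000) = (519.400, 0.000) km/h.
Magnitude = |(519.400, 0.000)| = 519.400 km/h.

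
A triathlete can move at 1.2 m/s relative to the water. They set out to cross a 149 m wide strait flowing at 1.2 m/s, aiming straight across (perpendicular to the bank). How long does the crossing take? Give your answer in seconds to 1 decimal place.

The component of the triathlete's velocity perpendicular to the bank is 1.2 m/s.
The flow acts along the bank and has no component across it.
Time = 149 / 1.200 = 124.167 s.

124.2 s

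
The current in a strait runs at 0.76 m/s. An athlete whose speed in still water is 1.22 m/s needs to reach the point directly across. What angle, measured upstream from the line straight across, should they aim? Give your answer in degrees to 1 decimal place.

38.5°

To cancel the current, the upstream component of the athlete's velocity must equal the flow: 1.22 sin θ = 0.76.
sin θ = 0.76 / 1.22 = 0.6230.
θ = arcsin(0.6230) = 38.532°.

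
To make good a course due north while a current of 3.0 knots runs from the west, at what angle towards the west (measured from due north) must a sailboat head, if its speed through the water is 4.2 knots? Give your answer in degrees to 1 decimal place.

45.6°

The current pushes perpendicular to the desired track; the heading must have a component into the current equal to 3.0 knots: 4.2 sin θ = 3.0.
sin θ = 0.7143, so θ = 45.585°.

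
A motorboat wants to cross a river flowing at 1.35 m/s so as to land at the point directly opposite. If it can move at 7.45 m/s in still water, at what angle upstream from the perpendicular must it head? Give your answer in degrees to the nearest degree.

10°

To cancel the current, the upstream component of the motorboat's velocity must equal the flow: 7.45 sin θ = 1.35.
sin θ = 1.35 / 7.45 = 0.1812.
θ = arcsin(0.1812) = 10.440°.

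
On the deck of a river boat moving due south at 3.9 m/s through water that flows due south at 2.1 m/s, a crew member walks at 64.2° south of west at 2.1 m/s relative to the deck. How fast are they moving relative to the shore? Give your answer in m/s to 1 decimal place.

7.9 m/s

In east/north components (m/s): crew member relative to river boat = (-0.914, -1.891); river boat relative to water = (0.000, -3.900); water relative to ground = (0.000, -2.100).
Sum = (-0.914, -7.891) m/s.
Speed = |(-0.914, -7.891)| = 7.943 m/s.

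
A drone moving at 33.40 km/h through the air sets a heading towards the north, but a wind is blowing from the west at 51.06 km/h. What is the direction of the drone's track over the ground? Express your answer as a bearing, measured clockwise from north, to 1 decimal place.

056.8°

Taking east as x and north as y: velocity relative to the air = (0.000, 33.400) km/h; the air relative to ground = (51.060, 0.000) km/h.
Velocity relative to ground = (0.000, 33.400) + (51.060, 0.000) = (51.060, 33.400) km/h.
Bearing = atan2(51.06, 33.40) = 56.81° clockwise from north.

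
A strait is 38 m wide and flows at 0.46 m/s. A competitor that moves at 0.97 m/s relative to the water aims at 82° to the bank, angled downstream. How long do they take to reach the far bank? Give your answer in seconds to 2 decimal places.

The component of the competitor's velocity perpendicular to the bank is 0.97 × sin 82° = 0.961 m/s.
The current is parallel to the bank, so it does not affect the crossing time.
Time = 38 / 0.961 = 39.560 s.

39.56 s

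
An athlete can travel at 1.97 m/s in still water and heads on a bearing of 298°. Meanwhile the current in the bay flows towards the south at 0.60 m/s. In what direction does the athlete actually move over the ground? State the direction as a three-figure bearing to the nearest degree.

Taking east as x and north as y: velocity relative to the water = (-1.739, 0.925) m/s; the water relative to ground = (0.000, -0.600) m/s.
Velocity relative to ground = (-1.739, 0.925) + (0.000, -0.600) = (-1.739, 0.325) m/s.
Bearing = atan2(-1.74, 0.32) = 280.58° clockwise from north.

281°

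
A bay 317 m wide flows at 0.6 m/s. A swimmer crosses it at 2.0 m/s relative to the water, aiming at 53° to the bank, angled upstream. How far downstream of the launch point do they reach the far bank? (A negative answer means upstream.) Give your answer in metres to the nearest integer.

-120 m

Perpendicular speed = 1.597 m/s; crossing time = 317 / 1.597 = 198.464 s.
Net downstream speed = -0.604 m/s.
Drift = -0.604 × 198.464 = -119.799 m (upstream).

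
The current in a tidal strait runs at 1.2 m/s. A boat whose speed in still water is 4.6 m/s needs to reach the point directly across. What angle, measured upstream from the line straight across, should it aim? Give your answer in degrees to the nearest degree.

To cancel the current, the upstream component of the boat's velocity must equal the flow: 4.6 sin θ = 1.2.
sin θ = 1.2 / 4.6 = 0.2609.
θ = arcsin(0.2609) = 15.122°.

15°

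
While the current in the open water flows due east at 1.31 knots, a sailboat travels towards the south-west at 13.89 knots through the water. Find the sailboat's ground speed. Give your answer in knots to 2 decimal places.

Taking east as x and north as y: velocity relative to the water = (-9.822, -9.822) knots; the water relative to ground = (1.310, 0.000) knots.
Velocity relative to ground = (-9.822, -9.822) + (1.310, 0.000) = (-8.512, -9.822) knots.
Speed = |(-8.512, -9.822)| = 12.997 knots.

13.00 knots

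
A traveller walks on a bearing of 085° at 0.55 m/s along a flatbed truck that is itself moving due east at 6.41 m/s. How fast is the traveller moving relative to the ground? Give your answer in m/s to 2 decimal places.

Taking east as x and north as y: flatbed truck velocity = (6.410, 0.000) m/s; traveller velocity relative to flatbed truck = (0.548, 0.048) m/s.
Velocity relative to ground = (6.410, 0.000) + (0.548, 0.048) = (6.958, 0.048) m/s.
Speed = |(6.958, 0.048)| = 6.958 m/s.

6.96 m/s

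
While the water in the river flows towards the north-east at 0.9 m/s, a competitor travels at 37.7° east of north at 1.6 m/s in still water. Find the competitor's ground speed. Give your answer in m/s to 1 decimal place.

2.5 m/s

Taking east as x and north as y: velocity relative to the water = (0.978, 1.266) m/s; the water relative to ground = (0.636, 0.636) m/s.
Velocity relative to ground = (0.978, 1.266) + (0.636, 0.636) = (1.615, 1.902) m/s.
Speed = |(1.615, 1.902)| = 2.495 m/s.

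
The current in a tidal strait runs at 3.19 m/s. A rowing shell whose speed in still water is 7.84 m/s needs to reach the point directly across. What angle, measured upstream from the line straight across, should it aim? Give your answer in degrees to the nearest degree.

To cancel the current, the upstream component of the rowing shell's velocity must equal the flow: 7.84 sin θ = 3.19.
sin θ = 3.19 / 7.84 = 0.4069.
θ = arcsin(0.4069) = 24.009°.

24°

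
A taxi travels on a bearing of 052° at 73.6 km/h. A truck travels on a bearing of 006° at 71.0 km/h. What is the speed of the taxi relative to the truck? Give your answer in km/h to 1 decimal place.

Taking east as x and north as y: taxi velocity = (57.998, 45.313) km/h; truck velocity = (7.422, 70.611) km/h.
Velocity of taxi relative to truck = (57.998, 45.313) − (7.422, 70.611) = (50.576, -25.298) km/h.
Magnitude = |(50.576, -25.298)| = 56.550 km/h.

56.6 km/h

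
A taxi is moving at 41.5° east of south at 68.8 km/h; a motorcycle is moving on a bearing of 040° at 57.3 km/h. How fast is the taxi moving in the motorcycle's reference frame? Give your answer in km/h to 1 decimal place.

95.8 km/h

Taking east as x and north as y: taxi velocity = (45.588, -51.528) km/h; motorcycle velocity = (36.832, 43.894) km/h.
Velocity of taxi relative to motorcycle = (45.588, -51.528) − (36.832, 43.894) = (8.757, -95.423) km/h.
Magnitude = |(8.757, -95.423)| = 95.823 km/h.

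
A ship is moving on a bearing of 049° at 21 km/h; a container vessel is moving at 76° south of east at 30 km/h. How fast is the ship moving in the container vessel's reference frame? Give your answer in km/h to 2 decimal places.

43.74 km/h

Taking east as x and north as y: ship velocity = (15.849, 13.777) km/h; container vessel velocity = (7.258, -29.109) km/h.
Velocity of ship relative to container vessel = (15.849, 13.777) − (7.258, -29.109) = (8.591, 42.886) km/h.
Magnitude = |(8.591, 42.886)| = 43.738 km/h.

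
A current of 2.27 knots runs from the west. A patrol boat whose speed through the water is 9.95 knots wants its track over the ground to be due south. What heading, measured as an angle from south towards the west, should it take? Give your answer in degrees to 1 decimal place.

The current pushes perpendicular to the desired track; the heading must have a component into the current equal to 2.27 knots: 9.95 sin θ = 2.27.
sin θ = 0.2281, so θ = 13.188°.

13.2°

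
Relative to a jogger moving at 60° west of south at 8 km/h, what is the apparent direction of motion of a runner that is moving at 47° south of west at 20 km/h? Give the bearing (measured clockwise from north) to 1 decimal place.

212.3°

Taking east as x and north as y: runner velocity = (-13.640, -14.627) km/h; jogger velocity = (-6.928, -4.000) km/h.
Velocity of runner relative to jogger = (-13.640, -14.627) − (-6.928, -4.000) = (-6.712, -10.627) km/h.
Bearing = atan2(-6.71, -10.63) = 212.28° clockwise from north.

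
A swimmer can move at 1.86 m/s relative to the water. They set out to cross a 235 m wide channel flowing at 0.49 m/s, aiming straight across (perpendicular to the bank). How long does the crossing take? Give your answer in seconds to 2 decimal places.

The component of the swimmer's velocity perpendicular to the bank is 1.86 m/s.
The flow acts along the bank and has no component across it.
Time = 235 / 1.860 = 126.344 s.

126.34 s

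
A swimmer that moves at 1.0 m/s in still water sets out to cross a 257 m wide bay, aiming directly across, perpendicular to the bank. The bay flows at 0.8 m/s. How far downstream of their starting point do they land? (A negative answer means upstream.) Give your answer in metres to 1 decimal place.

205.6 m

Perpendicular speed = 1.000 m/s; crossing time = 257 / 1.000 = 257.000 s.
Net downstream speed = 0.800 m/s.
Drift = 0.800 × 257.000 = 205.600 m (downstream).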